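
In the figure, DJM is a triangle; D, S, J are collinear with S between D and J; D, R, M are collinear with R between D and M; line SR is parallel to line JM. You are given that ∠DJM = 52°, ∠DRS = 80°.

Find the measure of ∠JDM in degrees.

∠JDM = 48°

1. ∠DSR = 52°  [SR∥JM, corresponding at S]
2. ∠RDS = 48°  [△DSR]
3. ∠JDM = 48°  [S on DJ, R on DM]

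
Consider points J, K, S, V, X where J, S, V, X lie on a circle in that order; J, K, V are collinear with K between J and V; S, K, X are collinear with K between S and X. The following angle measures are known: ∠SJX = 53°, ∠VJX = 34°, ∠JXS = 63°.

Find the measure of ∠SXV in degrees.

1. ∠SVX = 127°  [cyclic JSVX, opposite ∠J+∠V]
2. ∠VSX = 34°  [same arc VX]
3. ∠SXV = 19°  [△SVX]

∠SXV = 19°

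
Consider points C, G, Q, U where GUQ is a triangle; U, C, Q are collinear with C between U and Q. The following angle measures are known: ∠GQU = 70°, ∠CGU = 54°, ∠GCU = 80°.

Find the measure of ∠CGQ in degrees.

∠CGQ = 10°

1. ∠CQG = 70°  [C on ray QU]
2. ∠GCQ = 100°  [linear pair at C on UQ]
3. ∠CGQ = 10°  [△GCQ]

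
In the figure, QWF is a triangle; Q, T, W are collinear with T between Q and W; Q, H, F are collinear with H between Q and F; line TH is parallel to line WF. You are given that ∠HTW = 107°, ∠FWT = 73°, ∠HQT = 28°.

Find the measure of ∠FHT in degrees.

1. ∠HTQ = 73°  [linear pair at T on QW]
2. ∠QHT = 79°  [△QTH]
3. ∠FHT = 101°  [linear pair at H on QF]

∠FHT = 101°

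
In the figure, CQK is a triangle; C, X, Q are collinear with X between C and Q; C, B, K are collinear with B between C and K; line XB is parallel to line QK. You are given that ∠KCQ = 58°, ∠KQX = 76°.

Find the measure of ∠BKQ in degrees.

1. ∠CQK = 76°  [X on ray QC]
2. ∠CKQ = 46°  [△CQK]
3. ∠BKQ = 46°  [B on ray KC]

∠BKQ = 46°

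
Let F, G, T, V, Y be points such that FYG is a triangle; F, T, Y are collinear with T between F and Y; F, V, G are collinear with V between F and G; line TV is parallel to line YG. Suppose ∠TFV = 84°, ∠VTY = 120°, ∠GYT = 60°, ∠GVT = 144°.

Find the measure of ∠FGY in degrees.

∠FGY = 36°

1. ∠GFY = 84°  [T on FY, V on FG]
2. ∠FYG = 60°  [T on ray YF]
3. ∠FGY = 36°  [△FYG]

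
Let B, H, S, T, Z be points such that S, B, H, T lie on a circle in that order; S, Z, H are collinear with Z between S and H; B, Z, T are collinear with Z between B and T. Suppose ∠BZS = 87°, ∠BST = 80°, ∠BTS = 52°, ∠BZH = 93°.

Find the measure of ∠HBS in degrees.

∠HBS = 83°

1. ∠SBT = 48°  [△SBT]
2. ∠BHS = 52°  [same arc SB]
3. ∠BSH = 45°  [△SZB]
4. ∠HBS = 83°  [△SBH]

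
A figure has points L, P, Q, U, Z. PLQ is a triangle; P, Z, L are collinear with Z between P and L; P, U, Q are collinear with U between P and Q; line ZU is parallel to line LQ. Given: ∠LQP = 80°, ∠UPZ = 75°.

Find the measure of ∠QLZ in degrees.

1. ∠PUZ = 80°  [ZU∥LQ, corresponding at U]
2. ∠PZU = 25°  [△PZU]
3. ∠LZU = 155°  [linear pair at Z on PL]
4. ∠QLZ = 25°  [ZU∥LQ, co-interior at L–Z]

∠QLZ = 25°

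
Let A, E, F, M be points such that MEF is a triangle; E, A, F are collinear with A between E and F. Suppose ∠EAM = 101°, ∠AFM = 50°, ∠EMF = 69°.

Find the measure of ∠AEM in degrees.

1. ∠EFM = 50°  [A on ray FE]
2. ∠FEM = 61°  [△MEF]
3. ∠AEM = 61°  [A on ray EF]

∠AEM = 61°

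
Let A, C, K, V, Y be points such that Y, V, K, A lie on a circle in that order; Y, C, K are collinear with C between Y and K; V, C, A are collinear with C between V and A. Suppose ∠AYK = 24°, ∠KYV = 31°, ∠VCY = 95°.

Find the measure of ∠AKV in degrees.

1. ∠AVK = 24°  [same arc KA]
2. ∠KAV = 31°  [same arc VK]
3. ∠AKV = 125°  [△VKA]

∠AKV = 125°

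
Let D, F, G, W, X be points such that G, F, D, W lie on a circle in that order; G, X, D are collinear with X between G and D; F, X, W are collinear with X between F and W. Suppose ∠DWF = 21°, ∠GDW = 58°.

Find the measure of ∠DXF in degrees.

1. ∠DGF = 21°  [same arc FD]
2. ∠GFW = 58°  [same arc GW]
3. ∠FXG = 101°  [△GXF]
4. ∠DXF = 79°  [linear pair at X on GD]

∠DXF = 79°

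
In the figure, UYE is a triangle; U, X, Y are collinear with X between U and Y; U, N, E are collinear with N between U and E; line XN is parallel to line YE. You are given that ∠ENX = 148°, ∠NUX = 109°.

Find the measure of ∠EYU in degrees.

∠EYU = 39°

1. ∠UNX = 32°  [linear pair at N on UE]
2. ∠NXU = 39°  [△UXN]
3. ∠EYU = 39°  [XN∥YE, corresponding at X]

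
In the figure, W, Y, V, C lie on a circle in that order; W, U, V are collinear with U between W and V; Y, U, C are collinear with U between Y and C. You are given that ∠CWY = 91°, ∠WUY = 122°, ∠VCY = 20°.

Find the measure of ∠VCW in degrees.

1. ∠CVY = 89°  [cyclic WYVC, opposite ∠W+∠V]
2. ∠CUV = 122°  [vertical angles at U]
3. ∠CYV = 71°  [△YVC]
4. ∠CVW = 38°  [△VUC]
5. ∠CWV = 71°  [same arc VC]
6. ∠VCW = 71°  [△WVC]

∠VCW = 71°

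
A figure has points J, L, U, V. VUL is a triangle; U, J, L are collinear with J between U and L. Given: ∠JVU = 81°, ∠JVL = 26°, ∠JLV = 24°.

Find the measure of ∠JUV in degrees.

∠JUV = 49°

1. ∠LJV = 130°  [△VJL]
2. ∠UJV = 50°  [linear pair at J on UL]
3. ∠JUV = 49°  [△VUJ]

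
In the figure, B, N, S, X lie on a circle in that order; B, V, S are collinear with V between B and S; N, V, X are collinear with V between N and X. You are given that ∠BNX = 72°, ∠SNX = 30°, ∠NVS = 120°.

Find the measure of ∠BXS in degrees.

1. ∠BSX = 72°  [same arc BX]
2. ∠SBX = 30°  [same arc SX]
3. ∠BXS = 78°  [△BSX]

∠BXS = 78°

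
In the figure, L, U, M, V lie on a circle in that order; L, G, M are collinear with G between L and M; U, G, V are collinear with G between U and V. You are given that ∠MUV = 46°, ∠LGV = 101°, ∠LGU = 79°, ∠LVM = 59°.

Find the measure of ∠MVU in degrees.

∠MVU = 26°

1. ∠MLV = 46°  [same arc MV]
2. ∠MGV = 79°  [linear pair at G on LM]
3. ∠LMV = 75°  [△LMV]
4. ∠MVU = 26°  [△MGV]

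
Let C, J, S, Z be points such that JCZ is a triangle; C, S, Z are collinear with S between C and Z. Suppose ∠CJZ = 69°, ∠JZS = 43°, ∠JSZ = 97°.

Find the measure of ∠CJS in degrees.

∠CJS = 29°

1. ∠CZJ = 43°  [S on ray ZC]
2. ∠CSJ = 83°  [linear pair at S on CZ]
3. ∠JCZ = 68°  [△JCZ]
4. ∠JCS = 68°  [S on ray CZ]
5. ∠CJS = 29°  [△JCS]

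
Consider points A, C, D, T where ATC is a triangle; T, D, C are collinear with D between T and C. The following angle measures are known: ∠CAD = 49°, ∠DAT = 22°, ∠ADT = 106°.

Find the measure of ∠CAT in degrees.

1. ∠ATD = 52°  [△ATD]
2. ∠ADC = 74°  [linear pair at D on TC]
3. ∠ATC = 52°  [D on ray TC]
4. ∠ACD = 57°  [△ADC]
5. ∠ACT = 57°  [D on ray CT]
6. ∠CAT = 71°  [△ATC]

∠CAT = 71°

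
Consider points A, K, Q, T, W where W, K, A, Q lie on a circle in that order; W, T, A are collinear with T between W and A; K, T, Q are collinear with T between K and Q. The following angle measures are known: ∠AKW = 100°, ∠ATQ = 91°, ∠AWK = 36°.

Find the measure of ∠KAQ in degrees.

∠KAQ = 97°

1. ∠KAW = 44°  [△WKA]
2. ∠KTW = 91°  [vertical angles at T]
3. ∠QKW = 53°  [△WTK]
4. ∠KQW = 44°  [same arc WK]
5. ∠KWQ = 83°  [△WKQ]
6. ∠KAQ = 97°  [cyclic WKAQ, opposite ∠W+∠A]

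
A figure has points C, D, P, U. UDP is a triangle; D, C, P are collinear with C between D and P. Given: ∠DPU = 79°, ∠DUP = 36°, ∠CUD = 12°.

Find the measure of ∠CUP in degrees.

∠CUP = 24°

1. ∠PDU = 65°  [△UDP]
2. ∠CPU = 79°  [C on ray PD]
3. ∠CDU = 65°  [C on ray DP]
4. ∠DCU = 103°  [△UDC]
5. ∠PCU = 77°  [linear pair at C on DP]
6. ∠CUP = 24°  [△UCP]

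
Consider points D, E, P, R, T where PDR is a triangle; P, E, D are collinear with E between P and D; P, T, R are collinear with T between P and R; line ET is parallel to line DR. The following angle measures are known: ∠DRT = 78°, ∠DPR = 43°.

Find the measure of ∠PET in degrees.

1. ∠DRP = 78°  [T on ray RP]
2. ∠PDR = 59°  [△PDR]
3. ∠PET = 59°  [ET∥DR, corresponding at E]

∠PET = 59°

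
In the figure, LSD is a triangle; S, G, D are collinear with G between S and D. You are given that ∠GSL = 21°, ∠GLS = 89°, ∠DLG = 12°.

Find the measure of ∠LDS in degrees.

∠LDS = 58°

1. ∠LGS = 70°  [△LSG]
2. ∠DGL = 110°  [linear pair at G on SD]
3. ∠GDL = 58°  [△LGD]
4. ∠LDS = 58°  [G on ray DS]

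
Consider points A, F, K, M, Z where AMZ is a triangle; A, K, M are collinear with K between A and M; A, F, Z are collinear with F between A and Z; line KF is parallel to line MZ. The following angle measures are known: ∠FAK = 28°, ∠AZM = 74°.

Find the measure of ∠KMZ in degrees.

∠KMZ = 78°

1. ∠MAZ = 28°  [K on AM, F on AZ]
2. ∠AMZ = 78°  [△AMZ]
3. ∠KMZ = 78°  [K on ray MA]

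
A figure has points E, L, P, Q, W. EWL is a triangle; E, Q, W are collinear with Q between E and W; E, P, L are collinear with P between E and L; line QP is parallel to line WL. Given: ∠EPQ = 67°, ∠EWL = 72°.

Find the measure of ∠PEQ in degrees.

1. ∠ELW = 67°  [QP∥WL, corresponding at P]
2. ∠LEW = 41°  [△EWL]
3. ∠PEQ = 41°  [Q on EW, P on EL]

∠PEQ = 41°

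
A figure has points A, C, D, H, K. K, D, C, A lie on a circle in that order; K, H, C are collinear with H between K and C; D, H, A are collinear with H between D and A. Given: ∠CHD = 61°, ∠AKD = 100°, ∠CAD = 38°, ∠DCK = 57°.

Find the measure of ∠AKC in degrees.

∠AKC = 62°

1. ∠AHK = 61°  [vertical angles at H]
2. ∠DAK = 57°  [same arc KD]
3. ∠AKC = 62°  [△KHA]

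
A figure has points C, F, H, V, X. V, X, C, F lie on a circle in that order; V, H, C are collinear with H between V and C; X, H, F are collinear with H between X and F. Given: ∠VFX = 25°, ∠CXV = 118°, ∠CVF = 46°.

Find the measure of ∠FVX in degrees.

1. ∠VCX = 25°  [same arc VX]
2. ∠CVX = 37°  [△VXC]
3. ∠CXF = 46°  [same arc CF]
4. ∠CFX = 37°  [same arc XC]
5. ∠FCX = 97°  [△XCF]
6. ∠FVX = 83°  [cyclic VXCF, opposite ∠V+∠C]

∠FVX = 83°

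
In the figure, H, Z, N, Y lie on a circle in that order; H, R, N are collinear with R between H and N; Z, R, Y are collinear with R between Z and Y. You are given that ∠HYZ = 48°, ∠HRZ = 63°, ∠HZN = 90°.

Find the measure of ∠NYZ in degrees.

∠NYZ = 42°

1. ∠HNZ = 48°  [same arc HZ]
2. ∠NHZ = 42°  [△HZN]
3. ∠NYZ = 42°  [same arc ZN]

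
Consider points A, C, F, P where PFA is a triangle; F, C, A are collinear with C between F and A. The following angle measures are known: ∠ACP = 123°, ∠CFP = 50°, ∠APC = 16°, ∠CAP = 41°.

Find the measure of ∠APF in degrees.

1. ∠AFP = 50°  [C on ray FA]
2. ∠FAP = 41°  [C on ray AF]
3. ∠APF = 89°  [△PFA]

∠APF = 89°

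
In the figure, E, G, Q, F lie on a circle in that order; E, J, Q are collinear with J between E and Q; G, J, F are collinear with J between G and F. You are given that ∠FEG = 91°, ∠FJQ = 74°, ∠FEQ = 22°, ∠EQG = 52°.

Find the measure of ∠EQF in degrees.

1. ∠FQG = 89°  [cyclic EGQF, opposite ∠E+∠Q]
2. ∠FGQ = 22°  [same arc QF]
3. ∠GFQ = 69°  [△GQF]
4. ∠EQF = 37°  [△QJF]

∠EQF = 37°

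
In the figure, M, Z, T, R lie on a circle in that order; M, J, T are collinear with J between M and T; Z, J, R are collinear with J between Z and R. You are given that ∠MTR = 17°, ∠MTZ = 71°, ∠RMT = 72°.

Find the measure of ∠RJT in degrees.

∠RJT = 143°

1. ∠MRZ = 71°  [same arc MZ]
2. ∠MJR = 37°  [△MJR]
3. ∠RJT = 143°  [linear pair at J on MT]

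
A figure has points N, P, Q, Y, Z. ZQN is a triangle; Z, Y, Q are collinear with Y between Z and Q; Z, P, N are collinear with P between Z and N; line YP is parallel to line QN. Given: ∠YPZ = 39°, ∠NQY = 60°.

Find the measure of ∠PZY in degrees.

1. ∠QNZ = 39°  [YP∥QN, corresponding at P]
2. ∠NQZ = 60°  [Y on ray QZ]
3. ∠NZQ = 81°  [△ZQN]
4. ∠PZY = 81°  [Y on ZQ, P on ZN]

∠PZY = 81°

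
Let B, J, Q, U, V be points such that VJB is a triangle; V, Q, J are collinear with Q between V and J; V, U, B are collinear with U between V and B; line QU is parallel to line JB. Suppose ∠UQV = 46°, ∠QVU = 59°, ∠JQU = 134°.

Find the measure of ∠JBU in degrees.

1. ∠QUV = 75°  [△VQU]
2. ∠BUQ = 105°  [linear pair at U on VB]
3. ∠JBU = 75°  [QU∥JB, co-interior at B–U]

∠JBU = 75°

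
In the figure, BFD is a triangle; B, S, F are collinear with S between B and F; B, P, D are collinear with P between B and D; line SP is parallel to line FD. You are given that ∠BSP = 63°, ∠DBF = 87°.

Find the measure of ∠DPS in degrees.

∠DPS = 150°

1. ∠BFD = 63°  [SP∥FD, corresponding at S]
2. ∠BDF = 30°  [△BFD]
3. ∠BPS = 30°  [SP∥FD, corresponding at P]
4. ∠DPS = 150°  [linear pair at P on BD]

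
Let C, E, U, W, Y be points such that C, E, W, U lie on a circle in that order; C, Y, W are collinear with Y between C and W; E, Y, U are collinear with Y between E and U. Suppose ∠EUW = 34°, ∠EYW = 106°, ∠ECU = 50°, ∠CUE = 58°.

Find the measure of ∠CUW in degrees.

∠CUW = 92°

1. ∠CYU = 106°  [vertical angles at Y]
2. ∠CEU = 72°  [△CEU]
3. ∠UCW = 16°  [△CYU]
4. ∠CWU = 72°  [same arc CU]
5. ∠CUW = 92°  [△CWU]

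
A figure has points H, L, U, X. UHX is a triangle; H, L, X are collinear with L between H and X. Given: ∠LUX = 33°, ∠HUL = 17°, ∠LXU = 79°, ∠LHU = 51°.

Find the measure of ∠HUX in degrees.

∠HUX = 50°

1. ∠HXU = 79°  [L on ray XH]
2. ∠UHX = 51°  [L on ray HX]
3. ∠HUX = 50°  [△UHX]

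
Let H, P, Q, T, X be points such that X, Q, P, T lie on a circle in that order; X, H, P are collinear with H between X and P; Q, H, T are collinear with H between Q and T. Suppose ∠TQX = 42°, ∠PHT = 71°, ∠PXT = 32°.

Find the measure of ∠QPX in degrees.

∠QPX = 39°

1. ∠QHX = 71°  [vertical angles at H]
2. ∠PQT = 32°  [same arc PT]
3. ∠PHQ = 109°  [linear pair at H on XP]
4. ∠QPX = 39°  [△QHP]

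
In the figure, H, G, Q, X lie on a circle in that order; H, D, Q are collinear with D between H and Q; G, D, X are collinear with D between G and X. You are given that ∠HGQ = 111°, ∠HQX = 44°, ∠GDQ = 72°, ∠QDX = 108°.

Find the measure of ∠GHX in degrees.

∠GHX = 95°

1. ∠HXQ = 69°  [cyclic HGQX, opposite ∠G+∠X]
2. ∠HGX = 44°  [same arc HX]
3. ∠QHX = 67°  [△HQX]
4. ∠HDX = 72°  [vertical angles at D]
5. ∠GXH = 41°  [△HDX]
6. ∠GHX = 95°  [△HGX]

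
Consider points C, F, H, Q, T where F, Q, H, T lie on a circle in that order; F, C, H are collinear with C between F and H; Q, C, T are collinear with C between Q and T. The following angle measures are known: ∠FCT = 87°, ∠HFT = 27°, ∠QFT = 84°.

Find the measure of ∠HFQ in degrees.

1. ∠HCQ = 87°  [vertical angles at C]
2. ∠FTQ = 66°  [△FCT]
3. ∠FQT = 30°  [△FQT]
4. ∠FCQ = 93°  [linear pair at C on FH]
5. ∠HFQ = 57°  [△FCQ]

∠HFQ = 57°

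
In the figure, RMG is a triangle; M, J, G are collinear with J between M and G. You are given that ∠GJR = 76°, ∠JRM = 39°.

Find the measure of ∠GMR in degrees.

∠GMR = 37°

1. ∠MJR = 104°  [linear pair at J on MG]
2. ∠JMR = 37°  [△RMJ]
3. ∠GMR = 37°  [J on ray MG]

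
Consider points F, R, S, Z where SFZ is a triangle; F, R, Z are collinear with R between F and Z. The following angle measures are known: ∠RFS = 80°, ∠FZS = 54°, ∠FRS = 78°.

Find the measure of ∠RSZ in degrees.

∠RSZ = 24°

1. ∠RZS = 54°  [R on ray ZF]
2. ∠SRZ = 102°  [linear pair at R on FZ]
3. ∠RSZ = 24°  [△SRZ]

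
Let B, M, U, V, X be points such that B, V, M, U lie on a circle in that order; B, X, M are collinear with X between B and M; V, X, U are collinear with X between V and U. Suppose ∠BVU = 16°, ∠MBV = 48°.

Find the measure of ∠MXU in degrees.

∠MXU = 116°

1. ∠BMU = 16°  [same arc BU]
2. ∠MUV = 48°  [same arc VM]
3. ∠MXU = 116°  [△MXU]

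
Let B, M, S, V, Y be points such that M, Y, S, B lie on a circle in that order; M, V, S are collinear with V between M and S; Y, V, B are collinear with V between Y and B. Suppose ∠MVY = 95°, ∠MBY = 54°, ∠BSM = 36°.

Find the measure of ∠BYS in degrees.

1. ∠SVY = 85°  [linear pair at V on MS]
2. ∠MSY = 54°  [same arc MY]
3. ∠BYS = 41°  [△YVS]

∠BYS = 41°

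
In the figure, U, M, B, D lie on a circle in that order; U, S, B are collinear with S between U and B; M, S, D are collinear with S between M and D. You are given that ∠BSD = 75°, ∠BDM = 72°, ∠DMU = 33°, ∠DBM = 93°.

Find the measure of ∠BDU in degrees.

∠BDU = 132°

1. ∠DBU = 33°  [△BSD]
2. ∠BMD = 15°  [△MBD]
3. ∠BUD = 15°  [same arc BD]
4. ∠BDU = 132°  [△UBD]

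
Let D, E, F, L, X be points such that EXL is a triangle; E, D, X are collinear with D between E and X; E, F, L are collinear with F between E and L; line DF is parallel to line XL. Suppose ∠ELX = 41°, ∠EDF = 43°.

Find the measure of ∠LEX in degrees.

1. ∠DFE = 41°  [DF∥XL, corresponding at F]
2. ∠DEF = 96°  [△EDF]
3. ∠LEX = 96°  [D on EX, F on EL]

∠LEX = 96°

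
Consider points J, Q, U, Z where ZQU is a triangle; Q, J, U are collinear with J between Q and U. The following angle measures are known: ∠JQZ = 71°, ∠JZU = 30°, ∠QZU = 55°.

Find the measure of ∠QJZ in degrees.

∠QJZ = 84°

1. ∠UQZ = 71°  [J on ray QU]
2. ∠QUZ = 54°  [△ZQU]
3. ∠JUZ = 54°  [J on ray UQ]
4. ∠UJZ = 96°  [△ZJU]
5. ∠QJZ = 84°  [linear pair at J on QU]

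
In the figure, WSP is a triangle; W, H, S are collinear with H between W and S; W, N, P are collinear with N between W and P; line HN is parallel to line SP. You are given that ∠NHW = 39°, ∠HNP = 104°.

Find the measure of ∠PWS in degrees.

1. ∠HNW = 76°  [linear pair at N on WP]
2. ∠HWN = 65°  [△WHN]
3. ∠PWS = 65°  [H on WS, N on WP]

∠PWS = 65°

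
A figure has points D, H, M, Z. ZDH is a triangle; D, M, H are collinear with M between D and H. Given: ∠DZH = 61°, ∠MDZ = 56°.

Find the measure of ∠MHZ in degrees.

1. ∠HDZ = 56°  [M on ray DH]
2. ∠DHZ = 63°  [△ZDH]
3. ∠MHZ = 63°  [M on ray HD]

∠MHZ = 63°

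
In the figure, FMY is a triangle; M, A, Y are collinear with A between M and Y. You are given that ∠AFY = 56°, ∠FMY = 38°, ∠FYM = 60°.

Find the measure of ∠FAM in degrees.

∠FAM = 116°

1. ∠AYF = 60°  [A on ray YM]
2. ∠FAY = 64°  [△FAY]
3. ∠FAM = 116°  [linear pair at A on MY]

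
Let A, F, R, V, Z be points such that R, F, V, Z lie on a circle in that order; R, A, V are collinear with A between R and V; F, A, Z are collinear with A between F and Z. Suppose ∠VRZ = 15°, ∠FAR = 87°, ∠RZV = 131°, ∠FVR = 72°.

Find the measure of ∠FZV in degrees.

∠FZV = 59°

1. ∠RVZ = 34°  [△RVZ]
2. ∠VAZ = 87°  [vertical angles at A]
3. ∠FZV = 59°  [△VAZ]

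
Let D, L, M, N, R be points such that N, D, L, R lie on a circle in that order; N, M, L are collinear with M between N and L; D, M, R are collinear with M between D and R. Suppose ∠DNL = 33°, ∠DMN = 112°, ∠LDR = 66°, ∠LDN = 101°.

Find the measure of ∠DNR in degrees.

∠DNR = 99°

1. ∠DLN = 46°  [△NDL]
2. ∠NDR = 35°  [△NMD]
3. ∠DRN = 46°  [same arc ND]
4. ∠DNR = 99°  [△NDR]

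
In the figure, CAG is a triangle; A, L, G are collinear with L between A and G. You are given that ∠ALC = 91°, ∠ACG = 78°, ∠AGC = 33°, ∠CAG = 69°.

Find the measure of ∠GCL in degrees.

∠GCL = 58°

1. ∠CLG = 89°  [linear pair at L on AG]
2. ∠CGL = 33°  [L on ray GA]
3. ∠GCL = 58°  [△CLG]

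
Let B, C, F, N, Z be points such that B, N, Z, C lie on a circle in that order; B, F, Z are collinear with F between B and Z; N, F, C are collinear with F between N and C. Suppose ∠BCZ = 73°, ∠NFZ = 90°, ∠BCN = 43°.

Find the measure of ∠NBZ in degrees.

1. ∠BNZ = 107°  [cyclic BNZC, opposite ∠N+∠C]
2. ∠BZN = 43°  [same arc BN]
3. ∠NBZ = 30°  [△BNZ]

∠NBZ = 30°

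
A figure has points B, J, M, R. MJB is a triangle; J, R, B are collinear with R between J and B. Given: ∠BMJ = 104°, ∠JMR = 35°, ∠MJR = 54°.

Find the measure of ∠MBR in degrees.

∠MBR = 22°

1. ∠BJM = 54°  [R on ray JB]
2. ∠JBM = 22°  [△MJB]
3. ∠MBR = 22°  [R on ray BJ]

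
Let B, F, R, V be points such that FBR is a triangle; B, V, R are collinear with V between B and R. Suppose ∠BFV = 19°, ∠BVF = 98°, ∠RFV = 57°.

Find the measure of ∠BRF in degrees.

∠BRF = 41°

1. ∠FVR = 82°  [linear pair at V on BR]
2. ∠FRV = 41°  [△FVR]
3. ∠BRF = 41°  [V on ray RB]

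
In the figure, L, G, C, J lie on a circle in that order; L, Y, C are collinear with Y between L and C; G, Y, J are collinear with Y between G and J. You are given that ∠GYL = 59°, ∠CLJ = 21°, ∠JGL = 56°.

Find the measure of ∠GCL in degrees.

1. ∠CYG = 121°  [linear pair at Y on LC]
2. ∠CGJ = 21°  [same arc CJ]
3. ∠GCL = 38°  [△GYC]

∠GCL = 38°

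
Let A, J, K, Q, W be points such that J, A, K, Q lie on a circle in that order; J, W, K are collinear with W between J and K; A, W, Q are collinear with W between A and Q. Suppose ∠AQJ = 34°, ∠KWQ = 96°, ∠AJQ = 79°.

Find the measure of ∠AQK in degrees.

∠AQK = 17°

1. ∠JAQ = 67°  [△JAQ]
2. ∠JKQ = 67°  [same arc JQ]
3. ∠AQK = 17°  [△KWQ]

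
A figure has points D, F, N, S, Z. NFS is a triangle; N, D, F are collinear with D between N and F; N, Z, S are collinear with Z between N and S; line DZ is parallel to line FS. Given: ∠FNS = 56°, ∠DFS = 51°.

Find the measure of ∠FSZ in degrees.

1. ∠NFS = 51°  [D on ray FN]
2. ∠FSN = 73°  [△NFS]
3. ∠FSZ = 73°  [Z on ray SN]

∠FSZ = 73°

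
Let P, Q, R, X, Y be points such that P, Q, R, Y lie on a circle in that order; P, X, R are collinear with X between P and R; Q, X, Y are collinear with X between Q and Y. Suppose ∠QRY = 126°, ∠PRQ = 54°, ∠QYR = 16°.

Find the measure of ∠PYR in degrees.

1. ∠QPY = 54°  [cyclic PQRY, opposite ∠P+∠R]
2. ∠RQY = 38°  [△QRY]
3. ∠PYQ = 54°  [same arc PQ]
4. ∠PQY = 72°  [△PQY]
5. ∠RPY = 38°  [same arc RY]
6. ∠PRY = 72°  [same arc PY]
7. ∠PYR = 70°  [△PRY]

∠PYR = 70°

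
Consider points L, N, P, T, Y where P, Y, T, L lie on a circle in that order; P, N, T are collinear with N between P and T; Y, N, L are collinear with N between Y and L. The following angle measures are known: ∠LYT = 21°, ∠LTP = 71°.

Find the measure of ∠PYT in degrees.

1. ∠LPT = 21°  [same arc TL]
2. ∠PLT = 88°  [△PTL]
3. ∠PYT = 92°  [cyclic PYTL, opposite ∠Y+∠L]

∠PYT = 92°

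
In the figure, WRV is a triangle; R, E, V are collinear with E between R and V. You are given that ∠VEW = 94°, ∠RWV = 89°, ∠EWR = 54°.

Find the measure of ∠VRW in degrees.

∠VRW = 40°

1. ∠REW = 86°  [linear pair at E on RV]
2. ∠ERW = 40°  [△WRE]
3. ∠VRW = 40°  [E on ray RV]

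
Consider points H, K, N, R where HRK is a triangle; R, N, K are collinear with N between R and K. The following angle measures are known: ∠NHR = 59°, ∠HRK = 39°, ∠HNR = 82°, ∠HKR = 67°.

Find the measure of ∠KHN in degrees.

∠KHN = 15°

1. ∠HNK = 98°  [linear pair at N on RK]
2. ∠HKN = 67°  [N on ray KR]
3. ∠KHN = 15°  [△HNK]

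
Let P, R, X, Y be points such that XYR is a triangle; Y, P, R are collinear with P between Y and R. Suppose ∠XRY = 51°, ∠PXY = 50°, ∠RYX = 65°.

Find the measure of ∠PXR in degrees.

∠PXR = 14°

1. ∠PRX = 51°  [P on ray RY]
2. ∠PYX = 65°  [P on ray YR]
3. ∠XPY = 65°  [△XYP]
4. ∠RPX = 115°  [linear pair at P on YR]
5. ∠PXR = 14°  [△XPR]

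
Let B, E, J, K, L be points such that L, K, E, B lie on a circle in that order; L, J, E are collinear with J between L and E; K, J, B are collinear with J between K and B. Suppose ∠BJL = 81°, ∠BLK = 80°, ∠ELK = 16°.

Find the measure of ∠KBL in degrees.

1. ∠EJK = 81°  [vertical angles at J]
2. ∠KJL = 99°  [linear pair at J on LE]
3. ∠BKL = 65°  [△LJK]
4. ∠KBL = 35°  [△LKB]

∠KBL = 35°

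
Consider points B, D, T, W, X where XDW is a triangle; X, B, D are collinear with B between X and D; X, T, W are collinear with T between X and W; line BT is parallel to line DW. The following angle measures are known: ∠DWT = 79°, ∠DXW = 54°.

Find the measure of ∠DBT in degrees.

1. ∠DWX = 79°  [T on ray WX]
2. ∠WDX = 47°  [△XDW]
3. ∠TBX = 47°  [BT∥DW, corresponding at B]
4. ∠DBT = 133°  [linear pair at B on XD]

∠DBT = 133°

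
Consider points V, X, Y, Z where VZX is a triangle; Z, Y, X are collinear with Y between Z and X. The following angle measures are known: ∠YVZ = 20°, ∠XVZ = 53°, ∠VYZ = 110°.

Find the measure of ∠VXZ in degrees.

∠VXZ = 77°

1. ∠VZY = 50°  [△VZY]
2. ∠VZX = 50°  [Y on ray ZX]
3. ∠VXZ = 77°  [△VZX]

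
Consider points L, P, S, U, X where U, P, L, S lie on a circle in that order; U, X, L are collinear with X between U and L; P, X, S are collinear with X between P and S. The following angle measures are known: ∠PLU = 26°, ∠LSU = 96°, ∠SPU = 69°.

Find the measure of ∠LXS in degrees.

1. ∠LPU = 84°  [cyclic UPLS, opposite ∠P+∠S]
2. ∠SLU = 69°  [same arc US]
3. ∠LUP = 70°  [△UPL]
4. ∠LSP = 70°  [same arc PL]
5. ∠LXS = 41°  [△LXS]

∠LXS = 41°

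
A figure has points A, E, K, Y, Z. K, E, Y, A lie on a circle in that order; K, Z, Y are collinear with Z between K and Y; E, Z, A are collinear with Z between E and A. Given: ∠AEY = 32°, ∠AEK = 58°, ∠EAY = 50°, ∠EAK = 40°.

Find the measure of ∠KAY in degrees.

∠KAY = 90°

1. ∠AKY = 32°  [same arc YA]
2. ∠AYK = 58°  [same arc KA]
3. ∠KAY = 90°  [△KYA]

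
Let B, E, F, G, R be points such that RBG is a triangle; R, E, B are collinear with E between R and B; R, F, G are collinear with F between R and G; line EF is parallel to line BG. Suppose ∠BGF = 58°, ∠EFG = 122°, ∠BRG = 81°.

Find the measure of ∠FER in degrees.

∠FER = 41°

1. ∠EFR = 58°  [linear pair at F on RG]
2. ∠ERF = 81°  [E on RB, F on RG]
3. ∠FER = 41°  [△REF]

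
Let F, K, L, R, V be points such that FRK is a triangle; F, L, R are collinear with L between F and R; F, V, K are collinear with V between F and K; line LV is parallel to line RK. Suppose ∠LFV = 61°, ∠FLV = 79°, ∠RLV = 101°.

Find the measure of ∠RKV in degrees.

1. ∠FVL = 40°  [△FLV]
2. ∠KVL = 140°  [linear pair at V on FK]
3. ∠RKV = 40°  [LV∥RK, co-interior at K–V]

∠RKV = 40°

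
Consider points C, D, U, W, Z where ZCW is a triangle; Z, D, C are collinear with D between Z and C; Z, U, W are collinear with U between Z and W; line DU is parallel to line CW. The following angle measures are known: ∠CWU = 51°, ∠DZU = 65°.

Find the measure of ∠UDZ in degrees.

∠UDZ = 64°

1. ∠CWZ = 51°  [U on ray WZ]
2. ∠CZW = 65°  [D on ZC, U on ZW]
3. ∠WCZ = 64°  [△ZCW]
4. ∠UDZ = 64°  [DU∥CW, corresponding at D]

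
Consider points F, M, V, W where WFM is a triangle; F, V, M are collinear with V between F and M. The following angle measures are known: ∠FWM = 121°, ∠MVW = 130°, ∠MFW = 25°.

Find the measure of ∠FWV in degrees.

∠FWV = 105°

1. ∠FVW = 50°  [linear pair at V on FM]
2. ∠VFW = 25°  [V on ray FM]
3. ∠FWV = 105°  [△WFV]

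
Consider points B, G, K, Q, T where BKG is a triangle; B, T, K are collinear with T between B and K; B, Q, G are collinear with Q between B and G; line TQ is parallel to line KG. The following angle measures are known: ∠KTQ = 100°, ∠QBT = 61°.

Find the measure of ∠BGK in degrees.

∠BGK = 39°

1. ∠BTQ = 80°  [linear pair at T on BK]
2. ∠BQT = 39°  [△BTQ]
3. ∠BGK = 39°  [TQ∥KG, corresponding at Q]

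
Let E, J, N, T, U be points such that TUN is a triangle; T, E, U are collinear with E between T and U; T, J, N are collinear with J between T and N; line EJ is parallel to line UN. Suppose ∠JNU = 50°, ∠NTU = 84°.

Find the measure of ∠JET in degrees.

∠JET = 46°

1. ∠TNU = 50°  [J on ray NT]
2. ∠NUT = 46°  [△TUN]
3. ∠JET = 46°  [EJ∥UN, corresponding at E]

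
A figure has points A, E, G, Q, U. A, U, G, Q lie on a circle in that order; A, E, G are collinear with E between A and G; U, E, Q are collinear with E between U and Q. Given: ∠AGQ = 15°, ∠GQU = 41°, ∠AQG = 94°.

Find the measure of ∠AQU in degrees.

1. ∠GAQ = 71°  [△AGQ]
2. ∠GEQ = 124°  [△GEQ]
3. ∠AEQ = 56°  [linear pair at E on AG]
4. ∠AQU = 53°  [△AEQ]

∠AQU = 53°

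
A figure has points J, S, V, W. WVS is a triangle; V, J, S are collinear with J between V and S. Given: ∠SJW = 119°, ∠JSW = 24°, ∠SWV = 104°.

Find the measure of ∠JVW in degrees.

∠JVW = 52°

1. ∠VSW = 24°  [J on ray SV]
2. ∠SVW = 52°  [△WVS]
3. ∠JVW = 52°  [J on ray VS]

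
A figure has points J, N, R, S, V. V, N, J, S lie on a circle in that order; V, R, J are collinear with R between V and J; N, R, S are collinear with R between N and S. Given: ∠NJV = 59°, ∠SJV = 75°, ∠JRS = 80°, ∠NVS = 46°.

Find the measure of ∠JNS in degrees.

1. ∠JSN = 25°  [△JRS]
2. ∠NJS = 134°  [cyclic VNJS, opposite ∠V+∠J]
3. ∠JNS = 21°  [△NJS]

∠JNS = 21°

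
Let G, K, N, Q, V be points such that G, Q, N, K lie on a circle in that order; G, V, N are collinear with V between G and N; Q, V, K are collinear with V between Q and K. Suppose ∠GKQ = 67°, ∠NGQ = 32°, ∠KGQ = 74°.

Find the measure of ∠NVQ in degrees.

∠NVQ = 71°

1. ∠GQK = 39°  [△GQK]
2. ∠GVQ = 109°  [△GVQ]
3. ∠NVQ = 71°  [linear pair at V on GN]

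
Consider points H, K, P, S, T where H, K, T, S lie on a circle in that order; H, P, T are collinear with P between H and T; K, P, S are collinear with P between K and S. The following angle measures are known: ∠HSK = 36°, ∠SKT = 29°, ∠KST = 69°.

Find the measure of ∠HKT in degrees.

1. ∠HTK = 36°  [same arc HK]
2. ∠KHT = 69°  [same arc KT]
3. ∠HKT = 75°  [△HKT]

∠HKT = 75°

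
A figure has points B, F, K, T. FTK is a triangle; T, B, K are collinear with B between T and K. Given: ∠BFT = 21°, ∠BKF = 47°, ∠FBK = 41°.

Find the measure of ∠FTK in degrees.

1. ∠FBT = 139°  [linear pair at B on TK]
2. ∠BTF = 20°  [△FTB]
3. ∠FTK = 20°  [B on ray TK]

∠FTK = 20°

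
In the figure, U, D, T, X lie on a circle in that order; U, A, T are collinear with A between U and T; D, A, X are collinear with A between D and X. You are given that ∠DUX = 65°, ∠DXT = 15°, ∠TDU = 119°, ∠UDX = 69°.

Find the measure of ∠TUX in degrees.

1. ∠DTX = 115°  [cyclic UDTX, opposite ∠U+∠T]
2. ∠TDX = 50°  [△DTX]
3. ∠TUX = 50°  [same arc TX]

∠TUX = 50°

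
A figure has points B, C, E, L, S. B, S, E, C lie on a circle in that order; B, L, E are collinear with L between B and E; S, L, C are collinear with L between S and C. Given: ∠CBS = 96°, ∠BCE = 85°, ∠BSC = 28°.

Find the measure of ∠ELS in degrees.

∠ELS = 57°

1. ∠BCS = 56°  [△BSC]
2. ∠BSE = 95°  [cyclic BSEC, opposite ∠S+∠C]
3. ∠BES = 56°  [same arc BS]
4. ∠EBS = 29°  [△BSE]
5. ∠BLS = 123°  [△BLS]
6. ∠ELS = 57°  [linear pair at L on BE]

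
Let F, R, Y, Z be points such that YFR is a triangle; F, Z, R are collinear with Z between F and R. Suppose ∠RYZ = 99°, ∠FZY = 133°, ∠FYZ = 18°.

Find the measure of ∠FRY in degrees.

∠FRY = 34°

1. ∠RZY = 47°  [linear pair at Z on FR]
2. ∠YRZ = 34°  [△YZR]
3. ∠FRY = 34°  [Z on ray RF]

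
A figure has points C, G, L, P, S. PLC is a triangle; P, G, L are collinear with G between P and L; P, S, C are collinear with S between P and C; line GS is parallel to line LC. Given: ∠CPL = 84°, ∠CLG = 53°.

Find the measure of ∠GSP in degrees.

∠GSP = 43°

1. ∠CLP = 53°  [G on ray LP]
2. ∠LCP = 43°  [△PLC]
3. ∠GSP = 43°  [GS∥LC, corresponding at S]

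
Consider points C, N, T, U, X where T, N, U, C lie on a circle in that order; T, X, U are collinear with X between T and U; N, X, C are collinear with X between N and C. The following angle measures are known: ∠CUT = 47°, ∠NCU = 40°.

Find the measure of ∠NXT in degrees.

∠NXT = 93°

1. ∠CNT = 47°  [same arc TC]
2. ∠NTU = 40°  [same arc NU]
3. ∠NXT = 93°  [△TXN]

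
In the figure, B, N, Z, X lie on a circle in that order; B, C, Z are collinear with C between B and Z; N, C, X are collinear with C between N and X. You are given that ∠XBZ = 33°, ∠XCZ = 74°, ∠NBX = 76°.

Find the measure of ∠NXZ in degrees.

1. ∠XNZ = 33°  [same arc ZX]
2. ∠NZX = 104°  [cyclic BNZX, opposite ∠B+∠Z]
3. ∠NXZ = 43°  [△NZX]

∠NXZ = 43°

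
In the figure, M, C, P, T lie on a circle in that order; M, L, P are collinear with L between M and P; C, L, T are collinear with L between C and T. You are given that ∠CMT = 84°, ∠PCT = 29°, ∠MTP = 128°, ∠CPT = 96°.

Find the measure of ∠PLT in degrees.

1. ∠PMT = 29°  [same arc PT]
2. ∠CTP = 55°  [△CPT]
3. ∠MPT = 23°  [△MPT]
4. ∠PLT = 102°  [△PLT]

∠PLT = 102°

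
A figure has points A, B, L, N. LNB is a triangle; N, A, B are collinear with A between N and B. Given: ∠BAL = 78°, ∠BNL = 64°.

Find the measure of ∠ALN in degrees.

∠ALN = 14°

1. ∠LAN = 102°  [linear pair at A on NB]
2. ∠ANL = 64°  [A on ray NB]
3. ∠ALN = 14°  [△LNA]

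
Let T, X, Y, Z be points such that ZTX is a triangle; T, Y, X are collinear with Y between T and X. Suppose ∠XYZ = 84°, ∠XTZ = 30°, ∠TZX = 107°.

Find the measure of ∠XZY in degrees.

1. ∠TXZ = 43°  [△ZTX]
2. ∠YXZ = 43°  [Y on ray XT]
3. ∠XZY = 53°  [△ZYX]

∠XZY = 53°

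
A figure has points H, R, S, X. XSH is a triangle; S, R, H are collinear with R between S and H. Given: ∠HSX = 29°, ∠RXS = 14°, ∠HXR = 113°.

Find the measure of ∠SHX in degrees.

1. ∠RSX = 29°  [R on ray SH]
2. ∠SRX = 137°  [△XSR]
3. ∠HRX = 43°  [linear pair at R on SH]
4. ∠RHX = 24°  [△XRH]
5. ∠SHX = 24°  [R on ray HS]

∠SHX = 24°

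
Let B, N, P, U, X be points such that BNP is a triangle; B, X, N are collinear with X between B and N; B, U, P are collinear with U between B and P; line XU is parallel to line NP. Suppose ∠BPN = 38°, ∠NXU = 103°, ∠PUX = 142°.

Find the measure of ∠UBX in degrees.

1. ∠BUX = 38°  [XU∥NP, corresponding at U]
2. ∠BXU = 77°  [linear pair at X on BN]
3. ∠UBX = 65°  [△BXU]

∠UBX = 65°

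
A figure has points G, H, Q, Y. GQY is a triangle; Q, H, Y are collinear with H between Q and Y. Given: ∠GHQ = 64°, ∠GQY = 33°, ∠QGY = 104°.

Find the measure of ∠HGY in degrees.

∠HGY = 21°

1. ∠GHY = 116°  [linear pair at H on QY]
2. ∠GYQ = 43°  [△GQY]
3. ∠GYH = 43°  [H on ray YQ]
4. ∠HGY = 21°  [△GHY]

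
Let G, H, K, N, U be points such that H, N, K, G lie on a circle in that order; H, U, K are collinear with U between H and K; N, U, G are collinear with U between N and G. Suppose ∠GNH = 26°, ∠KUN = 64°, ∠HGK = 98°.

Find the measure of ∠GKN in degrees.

1. ∠GKH = 26°  [same arc HG]
2. ∠GUH = 64°  [vertical angles at U]
3. ∠GHK = 56°  [△HKG]
4. ∠GUK = 116°  [linear pair at U on HK]
5. ∠GNK = 56°  [same arc KG]
6. ∠KGN = 38°  [△KUG]
7. ∠GKN = 86°  [△NKG]

∠GKN = 86°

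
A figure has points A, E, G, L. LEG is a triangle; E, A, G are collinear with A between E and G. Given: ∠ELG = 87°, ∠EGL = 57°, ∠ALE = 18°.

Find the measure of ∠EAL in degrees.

1. ∠GEL = 36°  [△LEG]
2. ∠AEL = 36°  [A on ray EG]
3. ∠EAL = 126°  [△LEA]

∠EAL = 126°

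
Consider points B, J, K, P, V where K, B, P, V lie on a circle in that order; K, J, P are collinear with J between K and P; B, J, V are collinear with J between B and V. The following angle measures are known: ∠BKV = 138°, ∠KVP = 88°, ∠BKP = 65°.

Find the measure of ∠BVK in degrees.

1. ∠KBP = 92°  [cyclic KBPV, opposite ∠B+∠V]
2. ∠BPK = 23°  [△KBP]
3. ∠BVK = 23°  [same arc KB]

∠BVK = 23°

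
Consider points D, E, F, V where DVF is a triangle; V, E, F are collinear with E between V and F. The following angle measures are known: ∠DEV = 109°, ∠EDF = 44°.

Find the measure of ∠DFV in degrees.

∠DFV = 65°

1. ∠DEF = 71°  [linear pair at E on VF]
2. ∠DFE = 65°  [△DEF]
3. ∠DFV = 65°  [E on ray FV]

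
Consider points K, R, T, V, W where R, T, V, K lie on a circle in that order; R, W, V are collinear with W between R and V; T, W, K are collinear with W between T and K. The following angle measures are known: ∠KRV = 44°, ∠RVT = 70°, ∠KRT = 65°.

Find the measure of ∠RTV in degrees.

1. ∠KTV = 44°  [same arc VK]
2. ∠RKT = 70°  [same arc RT]
3. ∠TWV = 66°  [△TWV]
4. ∠KTR = 45°  [△RTK]
5. ∠RWT = 114°  [linear pair at W on RV]
6. ∠TRV = 21°  [△RWT]
7. ∠RTV = 89°  [△RTV]

∠RTV = 89°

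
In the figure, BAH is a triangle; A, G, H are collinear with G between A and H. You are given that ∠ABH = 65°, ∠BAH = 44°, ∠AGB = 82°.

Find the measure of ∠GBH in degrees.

∠GBH = 11°

1. ∠AHB = 71°  [△BAH]
2. ∠BGH = 98°  [linear pair at G on AH]
3. ∠BHG = 71°  [G on ray HA]
4. ∠GBH = 11°  [△BGH]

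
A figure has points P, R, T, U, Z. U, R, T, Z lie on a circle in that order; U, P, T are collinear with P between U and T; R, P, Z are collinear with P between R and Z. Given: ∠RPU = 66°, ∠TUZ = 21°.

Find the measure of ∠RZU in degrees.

1. ∠TPZ = 66°  [vertical angles at P]
2. ∠UPZ = 114°  [linear pair at P on UT]
3. ∠RZU = 45°  [△UPZ]

∠RZU = 45°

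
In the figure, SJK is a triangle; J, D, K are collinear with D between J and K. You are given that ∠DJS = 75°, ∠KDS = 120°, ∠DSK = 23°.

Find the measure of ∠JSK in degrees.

1. ∠KJS = 75°  [D on ray JK]
2. ∠DKS = 37°  [△SDK]
3. ∠JKS = 37°  [D on ray KJ]
4. ∠JSK = 68°  [△SJK]

∠JSK = 68°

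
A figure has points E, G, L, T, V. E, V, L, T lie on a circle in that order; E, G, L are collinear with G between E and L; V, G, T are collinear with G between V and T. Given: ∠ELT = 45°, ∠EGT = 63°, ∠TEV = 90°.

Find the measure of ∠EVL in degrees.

∠EVL = 117°

1. ∠EVT = 45°  [same arc ET]
2. ∠LGV = 63°  [vertical angles at G]
3. ∠ETV = 45°  [△EVT]
4. ∠EGV = 117°  [linear pair at G on EL]
5. ∠ELV = 45°  [same arc EV]
6. ∠LEV = 18°  [△EGV]
7. ∠EVL = 117°  [△EVL]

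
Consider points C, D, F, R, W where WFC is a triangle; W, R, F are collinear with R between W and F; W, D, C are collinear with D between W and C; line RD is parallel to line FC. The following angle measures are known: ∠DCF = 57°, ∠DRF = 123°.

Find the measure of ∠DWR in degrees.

1. ∠FCW = 57°  [D on ray CW]
2. ∠DRW = 57°  [linear pair at R on WF]
3. ∠RDW = 57°  [RD∥FC, corresponding at D]
4. ∠DWR = 66°  [△WRD]

∠DWR = 66°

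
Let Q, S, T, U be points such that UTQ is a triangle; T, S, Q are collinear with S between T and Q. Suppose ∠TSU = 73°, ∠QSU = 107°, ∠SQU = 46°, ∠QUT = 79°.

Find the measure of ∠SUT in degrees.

∠SUT = 52°

1. ∠TQU = 46°  [S on ray QT]
2. ∠QTU = 55°  [△UTQ]
3. ∠STU = 55°  [S on ray TQ]
4. ∠SUT = 52°  [△UTS]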